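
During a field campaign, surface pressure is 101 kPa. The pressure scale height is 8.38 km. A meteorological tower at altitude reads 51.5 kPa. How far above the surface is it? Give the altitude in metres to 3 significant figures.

Invert the barometric formula: z = H ln(P₀/P).
P₀/P = 101/51.5 = 1.9612; ln(1.9612) = 0.67356.
z = 8380.0 × 0.67356 = 5644.4 m.

z ≈ 5640 m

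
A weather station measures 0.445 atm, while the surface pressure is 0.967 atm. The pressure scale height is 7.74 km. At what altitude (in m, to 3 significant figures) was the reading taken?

z ≈ 6010 m

Invert the barometric formula: z = H ln(P₀/P).
P₀/P = 0.967/0.445 = 2.1730; ln(2.1730) = 0.77611.
z = 7740.0 × 0.77611 = 6007.1 m.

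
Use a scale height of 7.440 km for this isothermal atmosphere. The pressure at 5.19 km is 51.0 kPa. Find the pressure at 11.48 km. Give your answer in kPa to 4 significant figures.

P ≈ 21.90 kPa

Between two levels, P₂ = P₁ exp(−Δz/H) with Δz = z₂ − z₁.
Δz = 11480 − 5190.0 = 6290.0 m; Δz/H = 6290.0/7440.0 = 0.84543.
P₂ = 51.0 × exp(−0.84543) = 51.0 × 0.42937 = 21.898 kPa.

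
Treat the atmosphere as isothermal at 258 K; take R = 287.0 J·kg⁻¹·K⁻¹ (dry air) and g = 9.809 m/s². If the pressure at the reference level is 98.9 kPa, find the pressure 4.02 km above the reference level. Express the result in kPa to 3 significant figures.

P ≈ 58.1 kPa

Scale height: H = RT/g = 287.0 × 258 / 9.809 = 7548.8 m.
Barometric formula: P = P₀ exp(−z/H).
z/H = 4020.0/7548.8 = 0.53253; exp(−0.53253) = 0.58712.
P = 98.9 × 0.58712 = 58.066 kPa.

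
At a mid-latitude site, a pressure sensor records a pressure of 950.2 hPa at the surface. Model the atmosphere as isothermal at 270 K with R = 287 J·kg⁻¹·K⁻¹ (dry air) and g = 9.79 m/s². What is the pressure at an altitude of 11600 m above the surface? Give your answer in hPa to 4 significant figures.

Scale height: H = RT/g = 287 × 270 / 9.79 = 7915.2 m.
Barometric formula: P = P₀ exp(−z/H).
z/H = 11600/7915.2 = 1.4655; exp(−1.4655) = 0.23096.
P = 950.2 × 0.23096 = 219.46 hPa.

P ≈ 219.5 hPa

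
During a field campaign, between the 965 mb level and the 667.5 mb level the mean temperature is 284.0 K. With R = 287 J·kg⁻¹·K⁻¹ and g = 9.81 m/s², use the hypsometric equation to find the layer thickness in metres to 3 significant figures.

Hypsometric equation: Δz = (R T̄/g) ln(P₁/P₂).
R T̄/g = 287 × 284.0 / 9.81 = 8308.7 m.
ln(965/667.5) = ln(1.4457) = 0.36859.
Δz = 8308.7 × 0.36859 = 3062.5 m.

Δz ≈ 3060 m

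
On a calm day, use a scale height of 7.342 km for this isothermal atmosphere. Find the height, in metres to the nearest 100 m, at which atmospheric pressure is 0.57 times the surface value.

Set P/P₀ = exp(−z/H) = 0.57, so z = −H ln(0.57).
−ln(0.57) = 0.56212; z = 7342.0 × 0.56212 = 4127.1 m.

z ≈ 4100 m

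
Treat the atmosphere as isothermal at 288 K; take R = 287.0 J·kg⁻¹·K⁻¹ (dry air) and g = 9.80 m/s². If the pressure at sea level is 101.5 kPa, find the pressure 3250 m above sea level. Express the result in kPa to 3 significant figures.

Scale height: H = RT/g = 287.0 × 288 / 9.80 = 8434.3 m.
Barometric formula: P = P₀ exp(−z/H).
z/H = 3250.0/8434.3 = 0.38533; exp(−0.38533) = 0.68023.
P = 101.5 × 0.68023 = 69.043 kPa.

P ≈ 69.0 kPa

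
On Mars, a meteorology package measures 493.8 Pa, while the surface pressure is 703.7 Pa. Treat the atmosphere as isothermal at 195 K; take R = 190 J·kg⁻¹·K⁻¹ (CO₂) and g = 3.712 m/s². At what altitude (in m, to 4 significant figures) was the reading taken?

z ≈ 3536 m

Scale height: H = RT/g = 190 × 195 / 3.712 = 9981.1 m.
Invert the barometric formula: z = H ln(P₀/P).
P₀/P = 703.7/493.8 = 1.4251; ln(1.4251) = 0.35424.
z = 9981.1 × 0.35424 = 3535.7 m.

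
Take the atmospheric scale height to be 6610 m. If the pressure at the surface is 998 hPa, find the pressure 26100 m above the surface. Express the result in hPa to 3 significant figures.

P ≈ 19.2 hPa

Barometric formula: P = P₀ exp(−z/H).
z/H = 26100/6610.0 = 3.9486; exp(−3.9486) = 0.019282.
P = 998 × 0.019282 = 19.243 hPa.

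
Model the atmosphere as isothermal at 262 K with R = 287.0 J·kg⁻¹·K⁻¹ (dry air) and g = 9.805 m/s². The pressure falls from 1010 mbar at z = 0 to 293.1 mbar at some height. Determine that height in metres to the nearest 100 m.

z ≈ 9500 m

Scale height: H = RT/g = 287.0 × 262 / 9.805 = 7668.9 m.
Invert the barometric formula: z = H ln(P₀/P).
P₀/P = 1010/293.1 = 3.4459; ln(3.4459) = 1.2372.
z = 7668.9 × 1.2372 = 9488.0 m.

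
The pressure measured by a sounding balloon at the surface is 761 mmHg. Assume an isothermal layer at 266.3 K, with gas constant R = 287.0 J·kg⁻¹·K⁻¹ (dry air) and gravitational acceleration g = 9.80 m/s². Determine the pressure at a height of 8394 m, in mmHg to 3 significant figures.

Scale height: H = RT/g = 287.0 × 266.3 / 9.80 = 7798.8 m.
Barometric formula: P = P₀ exp(−z/H).
z/H = 8394.0/7798.8 = 1.0763; exp(−1.0763) = 0.34085.
P = 761 × 0.34085 = 259.39 mmHg.

P ≈ 259 mmHg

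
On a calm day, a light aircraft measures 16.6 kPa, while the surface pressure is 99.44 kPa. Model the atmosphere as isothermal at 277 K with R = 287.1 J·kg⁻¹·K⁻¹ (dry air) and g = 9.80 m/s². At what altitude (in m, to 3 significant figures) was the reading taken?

z ≈ 14500 m

Scale height: H = RT/g = 287.1 × 277 / 9.80 = 8115.0 m.
Invert the barometric formula: z = H ln(P₀/P).
P₀/P = 99.44/16.6 = 5.9904; ln(5.9904) = 1.7902.
z = 8115.0 × 1.7902 = 14527 m.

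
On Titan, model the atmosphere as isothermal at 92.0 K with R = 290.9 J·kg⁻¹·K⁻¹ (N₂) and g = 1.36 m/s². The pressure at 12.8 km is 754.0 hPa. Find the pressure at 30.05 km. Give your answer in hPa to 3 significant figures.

P ≈ 314 hPa

Scale height: H = RT/g = 290.9 × 92.0 / 1.36 = 19679 m.
Between two levels, P₂ = P₁ exp(−Δz/H) with Δz = z₂ − z₁.
Δz = 30050 − 12800 = 17250 m; Δz/H = 17250/19679 = 0.87657.
P₂ = 754.0 × exp(−0.87657) = 754.0 × 0.41621 = 313.82 hPa.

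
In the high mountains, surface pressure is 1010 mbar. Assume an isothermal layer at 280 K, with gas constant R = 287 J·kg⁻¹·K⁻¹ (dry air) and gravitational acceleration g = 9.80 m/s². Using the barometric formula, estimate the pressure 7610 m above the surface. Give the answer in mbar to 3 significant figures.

Scale height: H = RT/g = 287 × 280 / 9.80 = 8200.0 m.
Barometric formula: P = P₀ exp(−z/H).
z/H = 7610.0/8200.0 = 0.92805; exp(−0.92805) = 0.39532.
P = 1010 × 0.39532 = 399.27 mbar.

P ≈ 399 mbar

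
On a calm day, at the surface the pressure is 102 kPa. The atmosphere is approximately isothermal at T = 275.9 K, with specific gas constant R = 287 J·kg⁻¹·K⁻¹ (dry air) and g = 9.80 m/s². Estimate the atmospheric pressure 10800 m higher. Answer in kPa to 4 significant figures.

Scale height: H = RT/g = 287 × 275.9 / 9.80 = 8079.9 m.
Barometric formula: P = P₀ exp(−z/H).
z/H = 10800/8079.9 = 1.3367; exp(−1.3367) = 0.26271.
P = 102 × 0.26271 = 26.796 kPa.

P ≈ 26.80 kPa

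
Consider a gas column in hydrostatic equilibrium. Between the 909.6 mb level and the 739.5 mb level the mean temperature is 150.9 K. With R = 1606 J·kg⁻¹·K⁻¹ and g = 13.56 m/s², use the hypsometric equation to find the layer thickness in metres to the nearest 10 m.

Hypsometric equation: Δz = (R T̄/g) ln(P₁/P₂).
R T̄/g = 1606 × 150.9 / 13.56 = 17872 m.
ln(909.6/739.5) = ln(1.2300) = 0.20701.
Δz = 17872 × 0.20701 = 3699.7 m.

Δz ≈ 3700 m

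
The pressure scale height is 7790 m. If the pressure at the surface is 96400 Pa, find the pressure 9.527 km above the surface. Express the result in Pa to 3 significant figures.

Barometric formula: P = P₀ exp(−z/H).
z/H = 9527.0/7790.0 = 1.2230; exp(−1.2230) = 0.29435.
P = 96400 × 0.29435 = 28375 Pa.

P ≈ 28400 Pa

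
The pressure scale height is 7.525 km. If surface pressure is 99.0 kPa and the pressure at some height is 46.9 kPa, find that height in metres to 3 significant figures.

Invert the barometric formula: z = H ln(P₀/P).
P₀/P = 99.0/46.9 = 2.1109; ln(2.1109) = 0.74711.
z = 7525.0 × 0.74711 = 5622.0 m.

z ≈ 5620 m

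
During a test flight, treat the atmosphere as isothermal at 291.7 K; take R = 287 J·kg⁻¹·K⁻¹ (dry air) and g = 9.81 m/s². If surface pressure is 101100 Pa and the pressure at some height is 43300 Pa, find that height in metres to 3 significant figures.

Scale height: H = RT/g = 287 × 291.7 / 9.81 = 8533.9 m.
Invert the barometric formula: z = H ln(P₀/P).
P₀/P = 101100/43300 = 2.3349; ln(2.3349) = 0.84797.
z = 8533.9 × 0.84797 = 7236.5 m.

z ≈ 7240 m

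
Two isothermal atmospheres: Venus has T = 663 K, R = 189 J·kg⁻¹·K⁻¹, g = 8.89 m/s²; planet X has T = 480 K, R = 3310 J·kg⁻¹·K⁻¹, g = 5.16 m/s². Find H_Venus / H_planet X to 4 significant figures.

H_Venus/H_planet X ≈ 0.04578

H = RT/g for each body.
H_Venus = 189 × 663 / 8.89 = 14095 m.
H_planet X = 3310 × 480 / 5.16 = 307910 m.
H_Venus/H_planet X = 14095/307910 = 0.045776.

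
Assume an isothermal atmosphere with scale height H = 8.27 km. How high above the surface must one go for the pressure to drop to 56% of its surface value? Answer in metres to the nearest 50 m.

Set P/P₀ = exp(−z/H) = 0.56, so z = −H ln(0.56).
−ln(0.56) = 0.57982; z = 8270.0 × 0.57982 = 4795.1 m.

z ≈ 4800 m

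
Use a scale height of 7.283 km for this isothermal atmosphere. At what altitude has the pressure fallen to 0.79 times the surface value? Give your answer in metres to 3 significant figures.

z ≈ 1720 m

Set P/P₀ = exp(−z/H) = 0.79, so z = −H ln(0.79).
−ln(0.79) = 0.23572; z = 7283.0 × 0.23572 = 1716.7 m.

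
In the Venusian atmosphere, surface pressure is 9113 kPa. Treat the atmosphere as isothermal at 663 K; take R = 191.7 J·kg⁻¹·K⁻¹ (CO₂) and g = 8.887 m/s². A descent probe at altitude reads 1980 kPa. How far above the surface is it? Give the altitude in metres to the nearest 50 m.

Scale height: H = RT/g = 191.7 × 663 / 8.887 = 14301 m.
Invert the barometric formula: z = H ln(P₀/P).
P₀/P = 9113/1980 = 4.6025; ln(4.6025) = 1.5266.
z = 14301 × 1.5266 = 21832 m.

z ≈ 21850 m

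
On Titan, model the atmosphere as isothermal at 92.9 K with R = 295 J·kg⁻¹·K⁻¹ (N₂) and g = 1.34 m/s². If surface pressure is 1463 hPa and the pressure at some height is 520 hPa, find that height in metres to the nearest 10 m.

z ≈ 21160 m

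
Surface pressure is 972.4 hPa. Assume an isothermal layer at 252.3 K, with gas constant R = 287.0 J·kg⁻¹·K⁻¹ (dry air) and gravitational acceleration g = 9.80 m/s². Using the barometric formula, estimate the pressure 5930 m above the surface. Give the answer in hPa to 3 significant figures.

Scale height: H = RT/g = 287.0 × 252.3 / 9.80 = 7388.8 m.
Barometric formula: P = P₀ exp(−z/H).
z/H = 5930.0/7388.8 = 0.80257; exp(−0.80257) = 0.44818.
P = 972.4 × 0.44818 = 435.81 hPa.

P ≈ 436 hPa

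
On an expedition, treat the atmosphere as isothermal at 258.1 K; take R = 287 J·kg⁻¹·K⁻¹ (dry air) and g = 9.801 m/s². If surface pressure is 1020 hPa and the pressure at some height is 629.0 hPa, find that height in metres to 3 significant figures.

Scale height: H = RT/g = 287 × 258.1 / 9.801 = 7557.9 m.
Invert the barometric formula: z = H ln(P₀/P).
P₀/P = 1020/629.0 = 1.6216; ln(1.6216) = 0.48341.
z = 7557.9 × 0.48341 = 3653.6 m.

z ≈ 3650 m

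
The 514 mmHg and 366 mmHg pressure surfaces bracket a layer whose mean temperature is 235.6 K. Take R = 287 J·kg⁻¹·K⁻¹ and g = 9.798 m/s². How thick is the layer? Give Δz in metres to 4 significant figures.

Δz ≈ 2344 m

Hypsometric equation: Δz = (R T̄/g) ln(P₁/P₂).
R T̄/g = 287 × 235.6 / 9.798 = 6901.1 m.
ln(514/366) = ln(1.4044) = 0.33961.
Δz = 6901.1 × 0.33961 = 2343.7 m.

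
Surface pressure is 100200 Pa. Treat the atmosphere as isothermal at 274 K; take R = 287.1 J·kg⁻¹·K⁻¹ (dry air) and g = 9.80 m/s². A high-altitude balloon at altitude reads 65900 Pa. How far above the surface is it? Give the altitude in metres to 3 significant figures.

z ≈ 3360 m

Scale height: H = RT/g = 287.1 × 274 / 9.80 = 8027.1 m.
Invert the barometric formula: z = H ln(P₀/P).
P₀/P = 100200/65900 = 1.5205; ln(1.5205) = 0.41904.
z = 8027.1 × 0.41904 = 3363.7 m.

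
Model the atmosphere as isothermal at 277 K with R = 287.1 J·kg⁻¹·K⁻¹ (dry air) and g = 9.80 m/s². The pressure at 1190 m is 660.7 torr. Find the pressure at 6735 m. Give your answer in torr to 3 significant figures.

Scale height: H = RT/g = 287.1 × 277 / 9.80 = 8115.0 m.
Between two levels, P₂ = P₁ exp(−Δz/H) with Δz = z₂ − z₁.
Δz = 6735.0 − 1190.0 = 5545.0 m; Δz/H = 5545.0/8115.0 = 0.68330.
P₂ = 660.7 × exp(−0.68330) = 660.7 × 0.50495 = 333.62 torr.

P ≈ 334 torr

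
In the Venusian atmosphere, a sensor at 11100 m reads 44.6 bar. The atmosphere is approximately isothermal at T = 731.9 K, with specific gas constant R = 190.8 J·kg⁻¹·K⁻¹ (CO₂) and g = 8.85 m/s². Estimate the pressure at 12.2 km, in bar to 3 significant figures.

Scale height: H = RT/g = 190.8 × 731.9 / 8.85 = 15779 m.
Between two levels, P₂ = P₁ exp(−Δz/H) with Δz = z₂ − z₁.
Δz = 12200 − 11100 = 1100.0 m; Δz/H = 1100.0/15779 = 0.069713.
P₂ = 44.6 × exp(−0.069713) = 44.6 × 0.93266 = 41.597 bar.

P ≈ 41.6 bar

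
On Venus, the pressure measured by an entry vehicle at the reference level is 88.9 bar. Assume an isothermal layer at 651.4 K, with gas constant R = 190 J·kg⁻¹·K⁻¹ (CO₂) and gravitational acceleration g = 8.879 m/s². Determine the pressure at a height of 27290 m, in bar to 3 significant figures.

Scale height: H = RT/g = 190 × 651.4 / 8.879 = 13939 m.
Barometric formula: P = P₀ exp(−z/H).
z/H = 27290/13939 = 1.9578; exp(−1.9578) = 0.14117.
P = 88.9 × 0.14117 = 12.550 bar.

P ≈ 12.6 bar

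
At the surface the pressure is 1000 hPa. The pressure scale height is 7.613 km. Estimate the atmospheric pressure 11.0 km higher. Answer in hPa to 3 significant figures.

P ≈ 236 hPa

Barometric formula: P = P₀ exp(−z/H).
z/H = 11000/7613.0 = 1.4449; exp(−1.4449) = 0.23577.
P = 1000 × 0.23577 = 235.77 hPa.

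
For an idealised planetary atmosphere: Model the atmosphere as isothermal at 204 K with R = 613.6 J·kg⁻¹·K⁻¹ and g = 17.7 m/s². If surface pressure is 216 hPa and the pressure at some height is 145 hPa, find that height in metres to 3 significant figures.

z ≈ 2820 m

Scale height: H = RT/g = 613.6 × 204 / 17.7 = 7072.0 m.
Invert the barometric formula: z = H ln(P₀/P).
P₀/P = 216/145 = 1.4897; ln(1.4897) = 0.39857.
z = 7072.0 × 0.39857 = 2818.7 m.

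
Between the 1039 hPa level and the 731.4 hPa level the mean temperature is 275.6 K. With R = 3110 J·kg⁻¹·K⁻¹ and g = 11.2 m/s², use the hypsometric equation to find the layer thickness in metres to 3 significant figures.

Δz ≈ 26900 m

Hypsometric equation: Δz = (R T̄/g) ln(P₁/P₂).
R T̄/g = 3110 × 275.6 / 11.2 = 76528 m.
ln(1039/731.4) = ln(1.4206) = 0.35108.
Δz = 76528 × 0.35108 = 26867 m.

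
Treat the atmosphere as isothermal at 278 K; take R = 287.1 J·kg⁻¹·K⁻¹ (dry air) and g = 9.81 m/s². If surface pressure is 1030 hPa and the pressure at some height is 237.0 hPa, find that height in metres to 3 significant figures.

Scale height: H = RT/g = 287.1 × 278 / 9.81 = 8136.0 m.
Invert the barometric formula: z = H ln(P₀/P).
P₀/P = 1030/237.0 = 4.3460; ln(4.3460) = 1.4693.
z = 8136.0 × 1.4693 = 11954 m.

z ≈ 12000 m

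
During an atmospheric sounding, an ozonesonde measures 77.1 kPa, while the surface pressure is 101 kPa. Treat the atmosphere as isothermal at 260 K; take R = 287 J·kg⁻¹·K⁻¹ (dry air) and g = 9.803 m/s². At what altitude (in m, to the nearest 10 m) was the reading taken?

Scale height: H = RT/g = 287 × 260 / 9.803 = 7612.0 m.
Invert the barometric formula: z = H ln(P₀/P).
P₀/P = 101/77.1 = 1.3100; ln(1.3100) = 0.27003.
z = 7612.0 × 0.27003 = 2055.5 m.

z ≈ 2060 m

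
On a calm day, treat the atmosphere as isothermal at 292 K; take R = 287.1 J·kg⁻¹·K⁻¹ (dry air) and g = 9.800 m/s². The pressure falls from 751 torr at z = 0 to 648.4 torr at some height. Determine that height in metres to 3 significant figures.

Scale height: H = RT/g = 287.1 × 292 / 9.800 = 8554.4 m.
Invert the barometric formula: z = H ln(P₀/P).
P₀/P = 751/648.4 = 1.1582; ln(1.1582) = 0.14687.
z = 8554.4 × 0.14687 = 1256.4 m.

z ≈ 1260 m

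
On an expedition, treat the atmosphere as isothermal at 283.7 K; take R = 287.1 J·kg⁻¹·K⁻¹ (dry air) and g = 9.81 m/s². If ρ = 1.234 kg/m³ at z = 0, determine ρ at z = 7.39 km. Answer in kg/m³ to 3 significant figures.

ρ ≈ 0.507 kg/m³

Scale height: H = RT/g = 287.1 × 283.7 / 9.81 = 8302.8 m.
In an isothermal atmosphere, density decays like pressure: ρ = ρ₀ exp(−z/H).
z/H = 7390.0/8302.8 = 0.89006; exp(−0.89006) = 0.41063.
ρ = 1.234 × 0.41063 = 0.50672 kg/m³.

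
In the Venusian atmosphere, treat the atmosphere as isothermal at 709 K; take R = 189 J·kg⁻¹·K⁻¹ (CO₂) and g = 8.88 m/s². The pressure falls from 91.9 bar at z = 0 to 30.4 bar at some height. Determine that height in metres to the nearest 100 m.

Scale height: H = RT/g = 189 × 709 / 8.88 = 15090 m.
Invert the barometric formula: z = H ln(P₀/P).
P₀/P = 91.9/30.4 = 3.0230; ln(3.0230) = 1.1062.
z = 15090 × 1.1062 = 16693 m.

z ≈ 16700 m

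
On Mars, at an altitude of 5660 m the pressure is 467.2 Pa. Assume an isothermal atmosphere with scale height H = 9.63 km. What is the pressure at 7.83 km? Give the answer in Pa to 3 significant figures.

Between two levels, P₂ = P₁ exp(−Δz/H) with Δz = z₂ − z₁.
Δz = 7830.0 − 5660.0 = 2170.0 m; Δz/H = 2170.0/9630.0 = 0.22534.
P₂ = 467.2 × exp(−0.22534) = 467.2 × 0.79824 = 372.94 Pa.

P ≈ 373 Pa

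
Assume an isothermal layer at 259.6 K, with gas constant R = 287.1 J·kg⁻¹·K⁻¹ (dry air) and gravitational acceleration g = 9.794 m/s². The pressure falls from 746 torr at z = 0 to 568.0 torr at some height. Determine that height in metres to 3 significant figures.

Scale height: H = RT/g = 287.1 × 259.6 / 9.794 = 7609.9 m.
Invert the barometric formula: z = H ln(P₀/P).
P₀/P = 746/568.0 = 1.3134; ln(1.3134) = 0.27262.
z = 7609.9 × 0.27262 = 2074.6 m.

z ≈ 2070 m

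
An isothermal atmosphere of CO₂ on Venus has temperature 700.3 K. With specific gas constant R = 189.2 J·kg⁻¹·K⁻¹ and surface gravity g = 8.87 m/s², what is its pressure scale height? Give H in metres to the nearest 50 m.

H ≈ 14950 m

The scale height of an isothermal atmosphere is H = RT/g.
H = 189.2 × 700.3 / 8.87 = 132500/8.87 = 14938 m.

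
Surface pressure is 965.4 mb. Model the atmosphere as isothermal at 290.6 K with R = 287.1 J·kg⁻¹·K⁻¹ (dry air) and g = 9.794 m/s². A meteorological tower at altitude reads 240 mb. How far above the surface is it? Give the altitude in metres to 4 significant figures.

z ≈ 11860 m

Scale height: H = RT/g = 287.1 × 290.6 / 9.794 = 8518.6 m.
Invert the barometric formula: z = H ln(P₀/P).
P₀/P = 965.4/240 = 4.0225; ln(4.0225) = 1.3919.
z = 8518.6 × 1.3919 = 11857 m.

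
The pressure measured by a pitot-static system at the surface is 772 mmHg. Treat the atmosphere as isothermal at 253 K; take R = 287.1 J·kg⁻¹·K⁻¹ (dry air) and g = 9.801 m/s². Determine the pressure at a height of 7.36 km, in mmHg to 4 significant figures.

Scale height: H = RT/g = 287.1 × 253 / 9.801 = 7411.1 m.
Barometric formula: P = P₀ exp(−z/H).
z/H = 7360.0/7411.1 = 0.99310; exp(−0.99310) = 0.37043.
P = 772 × 0.37043 = 285.97 mmHg.

P ≈ 286.0 mmHg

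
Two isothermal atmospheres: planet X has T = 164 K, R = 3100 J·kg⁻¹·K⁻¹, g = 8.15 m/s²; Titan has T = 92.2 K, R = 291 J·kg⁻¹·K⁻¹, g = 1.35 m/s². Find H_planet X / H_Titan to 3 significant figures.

H_planet X/H_Titan ≈ 3.14

H = RT/g for each body.
H_planet X = 3100 × 164 / 8.15 = 62380 m.
H_Titan = 291 × 92.2 / 1.35 = 19874 m.
H_planet X/H_Titan = 62380/19874 = 3.1388.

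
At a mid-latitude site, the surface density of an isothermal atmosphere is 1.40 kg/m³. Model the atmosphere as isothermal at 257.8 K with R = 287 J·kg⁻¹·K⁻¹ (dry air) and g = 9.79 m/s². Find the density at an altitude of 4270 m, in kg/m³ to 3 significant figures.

Scale height: H = RT/g = 287 × 257.8 / 9.79 = 7557.6 m.
In an isothermal atmosphere, density decays like pressure: ρ = ρ₀ exp(−z/H).
z/H = 4270.0/7557.6 = 0.56499; exp(−0.56499) = 0.56837.
ρ = 1.40 × 0.56837 = 0.79572 kg/m³.

ρ ≈ 0.796 kg/m³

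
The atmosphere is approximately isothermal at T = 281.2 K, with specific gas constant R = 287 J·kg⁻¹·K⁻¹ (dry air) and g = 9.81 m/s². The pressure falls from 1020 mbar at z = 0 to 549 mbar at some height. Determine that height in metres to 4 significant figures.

Scale height: H = RT/g = 287 × 281.2 / 9.81 = 8226.7 m.
Invert the barometric formula: z = H ln(P₀/P).
P₀/P = 1020/549 = 1.8579; ln(1.8579) = 0.61945.
z = 8226.7 × 0.61945 = 5096.0 m.

z ≈ 5096 m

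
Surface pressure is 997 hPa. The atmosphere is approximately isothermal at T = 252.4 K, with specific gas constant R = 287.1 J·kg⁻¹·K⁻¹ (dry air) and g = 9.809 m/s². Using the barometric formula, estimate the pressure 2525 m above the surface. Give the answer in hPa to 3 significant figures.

P ≈ 708 hPa

Scale height: H = RT/g = 287.1 × 252.4 / 9.809 = 7387.5 m.
Barometric formula: P = P₀ exp(−z/H).
z/H = 2525.0/7387.5 = 0.34179; exp(−0.34179) = 0.71050.
P = 997 × 0.71050 = 708.37 hPa.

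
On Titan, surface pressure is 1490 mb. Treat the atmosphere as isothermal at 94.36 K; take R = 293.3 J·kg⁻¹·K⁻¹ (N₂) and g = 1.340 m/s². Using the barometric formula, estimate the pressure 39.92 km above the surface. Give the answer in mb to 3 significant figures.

P ≈ 216 mb

Scale height: H = RT/g = 293.3 × 94.36 / 1.340 = 20654 m.
Barometric formula: P = P₀ exp(−z/H).
z/H = 39920/20654 = 1.9328; exp(−1.9328) = 0.14474.
P = 1490 × 0.14474 = 215.66 mb.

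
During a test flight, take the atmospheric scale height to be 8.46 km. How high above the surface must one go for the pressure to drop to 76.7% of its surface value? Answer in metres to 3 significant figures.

z ≈ 2240 m

Set P/P₀ = exp(−z/H) = 0.767, so z = −H ln(0.767).
−ln(0.767) = 0.26527; z = 8460.0 × 0.26527 = 2244.2 m.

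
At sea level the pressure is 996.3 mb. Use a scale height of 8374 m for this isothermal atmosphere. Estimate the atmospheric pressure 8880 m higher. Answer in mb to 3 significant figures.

Barometric formula: P = P₀ exp(−z/H).
z/H = 8880.0/8374.0 = 1.0604; exp(−1.0604) = 0.34632.
P = 996.3 × 0.34632 = 345.04 mb.

P ≈ 345 mb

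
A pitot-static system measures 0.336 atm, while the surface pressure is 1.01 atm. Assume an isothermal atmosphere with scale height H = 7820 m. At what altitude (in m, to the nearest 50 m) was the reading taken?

z ≈ 8600 m

Invert the barometric formula: z = H ln(P₀/P).
P₀/P = 1.01/0.336 = 3.0060; ln(3.0060) = 1.1006.
z = 7820.0 × 1.1006 = 8606.7 m.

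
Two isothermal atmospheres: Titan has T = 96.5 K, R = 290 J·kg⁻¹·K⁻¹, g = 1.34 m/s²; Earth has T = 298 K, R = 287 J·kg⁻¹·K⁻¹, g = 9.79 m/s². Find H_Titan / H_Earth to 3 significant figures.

H = RT/g for each body.
H_Titan = 290 × 96.5 / 1.34 = 20884 m.
H_Earth = 287 × 298 / 9.79 = 8736.1 m.
H_Titan/H_Earth = 20884/8736.1 = 2.3905.

H_Titan/H_Earth ≈ 2.39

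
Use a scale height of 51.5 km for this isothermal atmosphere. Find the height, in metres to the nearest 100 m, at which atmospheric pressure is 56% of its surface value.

z ≈ 29900 m

Set P/P₀ = exp(−z/H) = 0.56, so z = −H ln(0.56).
−ln(0.56) = 0.57982; z = 51500 × 0.57982 = 29861 m.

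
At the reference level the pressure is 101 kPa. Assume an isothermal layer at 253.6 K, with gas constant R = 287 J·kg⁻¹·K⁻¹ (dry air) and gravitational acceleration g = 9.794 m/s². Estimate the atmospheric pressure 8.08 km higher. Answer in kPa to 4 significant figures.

P ≈ 34.05 kPa

Scale height: H = RT/g = 287 × 253.6 / 9.794 = 7431.4 m.
Barometric formula: P = P₀ exp(−z/H).
z/H = 8080.0/7431.4 = 1.0873; exp(−1.0873) = 0.33713.
P = 101 × 0.33713 = 34.050 kPa.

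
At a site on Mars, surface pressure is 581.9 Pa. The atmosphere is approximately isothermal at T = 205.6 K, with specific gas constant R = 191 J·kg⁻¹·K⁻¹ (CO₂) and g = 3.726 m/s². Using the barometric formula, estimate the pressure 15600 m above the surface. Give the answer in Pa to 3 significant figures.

P ≈ 132 Pa

Scale height: H = RT/g = 191 × 205.6 / 3.726 = 10539 m.
Barometric formula: P = P₀ exp(−z/H).
z/H = 15600/10539 = 1.4802; exp(−1.4802) = 0.22759.
P = 581.9 × 0.22759 = 132.43 Pa.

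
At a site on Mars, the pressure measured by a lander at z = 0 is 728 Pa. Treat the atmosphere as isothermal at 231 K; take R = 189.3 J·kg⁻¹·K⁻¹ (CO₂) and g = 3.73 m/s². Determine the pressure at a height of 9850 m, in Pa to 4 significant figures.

P ≈ 314.2 Pa

Scale height: H = RT/g = 189.3 × 231 / 3.73 = 11723 m.
Barometric formula: P = P₀ exp(−z/H).
z/H = 9850.0/11723 = 0.84023; exp(−0.84023) = 0.43161.
P = 728 × 0.43161 = 314.21 Pa.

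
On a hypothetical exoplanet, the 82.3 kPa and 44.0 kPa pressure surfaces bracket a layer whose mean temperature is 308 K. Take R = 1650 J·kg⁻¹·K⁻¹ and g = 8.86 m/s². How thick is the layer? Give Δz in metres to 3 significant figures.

Δz ≈ 35900 m

Hypsometric equation: Δz = (R T̄/g) ln(P₁/P₂).
R T̄/g = 1650 × 308 / 8.86 = 57359 m.
ln(82.3/44.0) = ln(1.8705) = 0.62621.
Δz = 57359 × 0.62621 = 35919 m.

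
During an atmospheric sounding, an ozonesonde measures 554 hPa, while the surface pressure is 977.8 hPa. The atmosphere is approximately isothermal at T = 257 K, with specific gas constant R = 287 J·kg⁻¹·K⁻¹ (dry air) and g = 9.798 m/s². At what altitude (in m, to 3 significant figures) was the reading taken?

Scale height: H = RT/g = 287 × 257 / 9.798 = 7528.0 m.
Invert the barometric formula: z = H ln(P₀/P).
P₀/P = 977.8/554 = 1.7650; ln(1.7650) = 0.56815.
z = 7528.0 × 0.56815 = 4277.0 m.

z ≈ 4280 m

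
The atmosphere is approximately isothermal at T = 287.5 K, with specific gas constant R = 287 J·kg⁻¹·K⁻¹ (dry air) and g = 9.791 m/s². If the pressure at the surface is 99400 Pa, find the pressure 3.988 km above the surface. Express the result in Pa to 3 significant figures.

Scale height: H = RT/g = 287 × 287.5 / 9.791 = 8427.4 m.
Barometric formula: P = P₀ exp(−z/H).
z/H = 3988.0/8427.4 = 0.47322; exp(−0.47322) = 0.62299.
P = 99400 × 0.62299 = 61925 Pa.

P ≈ 61900 Pa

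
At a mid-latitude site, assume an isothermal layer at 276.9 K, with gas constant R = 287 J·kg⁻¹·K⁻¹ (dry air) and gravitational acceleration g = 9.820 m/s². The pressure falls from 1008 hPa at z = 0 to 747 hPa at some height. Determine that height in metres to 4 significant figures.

Scale height: H = RT/g = 287 × 276.9 / 9.820 = 8092.7 m.
Invert the barometric formula: z = H ln(P₀/P).
P₀/P = 1008/747 = 1.3494; ln(1.3494) = 0.29966.
z = 8092.7 × 0.29966 = 2425.1 m.

z ≈ 2425 m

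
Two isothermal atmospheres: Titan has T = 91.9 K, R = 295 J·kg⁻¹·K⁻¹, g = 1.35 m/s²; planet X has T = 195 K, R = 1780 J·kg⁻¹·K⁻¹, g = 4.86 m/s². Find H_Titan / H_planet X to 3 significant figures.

H_Titan/H_planet X ≈ 0.281

H = RT/g for each body.
H_Titan = 295 × 91.9 / 1.35 = 20082 m.
H_planet X = 1780 × 195 / 4.86 = 71420 m.
H_Titan/H_planet X = 20082/71420 = 0.28118.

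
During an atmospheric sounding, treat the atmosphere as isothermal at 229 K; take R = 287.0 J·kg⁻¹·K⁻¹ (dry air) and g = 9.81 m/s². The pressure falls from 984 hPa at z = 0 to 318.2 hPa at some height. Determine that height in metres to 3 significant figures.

Scale height: H = RT/g = 287.0 × 229 / 9.81 = 6699.6 m.
Invert the barometric formula: z = H ln(P₀/P).
P₀/P = 984/318.2 = 3.0924; ln(3.0924) = 1.1289.
z = 6699.6 × 1.1289 = 7563.2 m.

z ≈ 7560 m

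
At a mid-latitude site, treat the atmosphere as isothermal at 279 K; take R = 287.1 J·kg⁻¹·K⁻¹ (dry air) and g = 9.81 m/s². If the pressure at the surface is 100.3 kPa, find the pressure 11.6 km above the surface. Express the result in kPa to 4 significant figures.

Scale height: H = RT/g = 287.1 × 279 / 9.81 = 8165.2 m.
Barometric formula: P = P₀ exp(−z/H).
z/H = 11600/8165.2 = 1.4207; exp(−1.4207) = 0.24154.
P = 100.3 × 0.24154 = 24.226 kPa.

P ≈ 24.23 kPa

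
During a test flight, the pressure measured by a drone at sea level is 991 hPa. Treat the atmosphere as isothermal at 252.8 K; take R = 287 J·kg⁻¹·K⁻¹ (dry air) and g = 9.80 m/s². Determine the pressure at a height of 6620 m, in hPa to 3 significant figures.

P ≈ 405 hPa

Scale height: H = RT/g = 287 × 252.8 / 9.80 = 7403.4 m.
Barometric formula: P = P₀ exp(−z/H).
z/H = 6620.0/7403.4 = 0.89418; exp(−0.89418) = 0.40894.
P = 991 × 0.40894 = 405.26 hPa.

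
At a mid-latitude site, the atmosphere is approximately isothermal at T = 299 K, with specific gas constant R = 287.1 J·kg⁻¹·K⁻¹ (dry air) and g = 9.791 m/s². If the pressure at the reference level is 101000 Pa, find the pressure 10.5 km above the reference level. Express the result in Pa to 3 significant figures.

Scale height: H = RT/g = 287.1 × 299 / 9.791 = 8767.5 m.
Barometric formula: P = P₀ exp(−z/H).
z/H = 10500/8767.5 = 1.1976; exp(−1.1976) = 0.30192.
P = 101000 × 0.30192 = 30494 Pa.

P ≈ 30500 Pa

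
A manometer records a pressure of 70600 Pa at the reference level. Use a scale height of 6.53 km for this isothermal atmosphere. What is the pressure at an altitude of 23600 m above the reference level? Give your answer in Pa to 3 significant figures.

P ≈ 1900 Pa

Barometric formula: P = P₀ exp(−z/H).
z/H = 23600/6530.0 = 3.6141; exp(−3.6141) = 0.026941.
P = 70600 × 0.026941 = 1902.0 Pa.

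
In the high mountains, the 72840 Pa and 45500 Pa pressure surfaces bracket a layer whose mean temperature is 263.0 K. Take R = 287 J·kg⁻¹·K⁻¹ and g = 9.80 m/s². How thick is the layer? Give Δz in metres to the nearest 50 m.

Δz ≈ 3600 m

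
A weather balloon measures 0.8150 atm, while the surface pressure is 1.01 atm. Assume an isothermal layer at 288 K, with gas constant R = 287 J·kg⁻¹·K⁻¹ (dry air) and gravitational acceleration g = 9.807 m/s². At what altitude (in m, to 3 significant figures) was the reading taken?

z ≈ 1810 m

Scale height: H = RT/g = 287 × 288 / 9.807 = 8428.3 m.
Invert the barometric formula: z = H ln(P₀/P).
P₀/P = 1.01/0.8150 = 1.2393; ln(1.2393) = 0.21455.
z = 8428.3 × 0.21455 = 1808.3 m.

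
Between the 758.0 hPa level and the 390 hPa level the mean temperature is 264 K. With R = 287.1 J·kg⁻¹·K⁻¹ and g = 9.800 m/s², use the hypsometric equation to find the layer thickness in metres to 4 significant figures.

Δz ≈ 5140 m

Hypsometric equation: Δz = (R T̄/g) ln(P₁/P₂).
R T̄/g = 287.1 × 264 / 9.800 = 7734.1 m.
ln(758.0/390) = ln(1.9436) = 0.66454.
Δz = 7734.1 × 0.66454 = 5139.6 m.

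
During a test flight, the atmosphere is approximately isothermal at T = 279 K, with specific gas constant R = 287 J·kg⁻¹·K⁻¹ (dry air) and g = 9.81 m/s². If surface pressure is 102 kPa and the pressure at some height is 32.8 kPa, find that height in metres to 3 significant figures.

Scale height: H = RT/g = 287 × 279 / 9.81 = 8162.4 m.
Invert the barometric formula: z = H ln(P₀/P).
P₀/P = 102/32.8 = 3.1098; ln(3.1098) = 1.1346.
z = 8162.4 × 1.1346 = 9261.1 m.

z ≈ 9260 m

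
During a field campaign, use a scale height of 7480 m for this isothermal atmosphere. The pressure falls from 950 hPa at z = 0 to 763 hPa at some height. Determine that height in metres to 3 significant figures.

Invert the barometric formula: z = H ln(P₀/P).
P₀/P = 950/763 = 1.2451; ln(1.2451) = 0.21922.
z = 7480.0 × 0.21922 = 1639.8 m.

z ≈ 1640 m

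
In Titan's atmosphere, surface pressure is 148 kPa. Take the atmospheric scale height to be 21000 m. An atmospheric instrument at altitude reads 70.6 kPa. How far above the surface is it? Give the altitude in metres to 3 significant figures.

Invert the barometric formula: z = H ln(P₀/P).
P₀/P = 148/70.6 = 2.0963; ln(2.0963) = 0.74017.
z = 21000 × 0.74017 = 15544 m.

z ≈ 15500 m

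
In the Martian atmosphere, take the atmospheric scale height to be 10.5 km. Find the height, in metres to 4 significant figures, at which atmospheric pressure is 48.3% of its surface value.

Set P/P₀ = exp(−z/H) = 0.483, so z = −H ln(0.483).
−ln(0.483) = 0.72774; z = 10500 × 0.72774 = 7641.3 m.

z ≈ 7641 m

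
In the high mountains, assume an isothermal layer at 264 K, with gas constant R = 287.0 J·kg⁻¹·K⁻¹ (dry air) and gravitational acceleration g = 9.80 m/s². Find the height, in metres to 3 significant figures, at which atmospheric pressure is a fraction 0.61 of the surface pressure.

z ≈ 3820 m

Scale height: H = RT/g = 287.0 × 264 / 9.80 = 7731.4 m.
Set P/P₀ = exp(−z/H) = 0.61, so z = −H ln(0.61).
−ln(0.61) = 0.49430; z = 7731.4 × 0.49430 = 3821.6 m.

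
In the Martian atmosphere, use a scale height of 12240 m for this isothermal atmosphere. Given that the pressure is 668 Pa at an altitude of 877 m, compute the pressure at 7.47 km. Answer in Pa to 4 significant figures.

P ≈ 389.8 Pa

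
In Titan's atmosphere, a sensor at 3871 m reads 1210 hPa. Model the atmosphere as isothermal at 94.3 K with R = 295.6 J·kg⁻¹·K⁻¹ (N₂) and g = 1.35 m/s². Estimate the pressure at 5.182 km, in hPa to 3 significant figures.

Scale height: H = RT/g = 295.6 × 94.3 / 1.35 = 20648 m.
Between two levels, P₂ = P₁ exp(−Δz/H) with Δz = z₂ − z₁.
Δz = 5182.0 − 3871.0 = 1311.0 m; Δz/H = 1311.0/20648 = 0.063493.
P₂ = 1210 × exp(−0.063493) = 1210 × 0.93848 = 1135.6 hPa.

P ≈ 1140 hPa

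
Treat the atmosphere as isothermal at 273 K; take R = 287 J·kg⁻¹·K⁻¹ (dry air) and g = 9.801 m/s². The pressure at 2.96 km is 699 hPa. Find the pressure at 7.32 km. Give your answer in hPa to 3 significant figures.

Scale height: H = RT/g = 287 × 273 / 9.801 = 7994.2 m.
Between two levels, P₂ = P₁ exp(−Δz/H) with Δz = z₂ − z₁.
Δz = 7320.0 − 2960.0 = 4360.0 m; Δz/H = 4360.0/7994.2 = 0.54540.
P₂ = 699 × exp(−0.54540) = 699 × 0.57961 = 405.15 hPa.

P ≈ 405 hPa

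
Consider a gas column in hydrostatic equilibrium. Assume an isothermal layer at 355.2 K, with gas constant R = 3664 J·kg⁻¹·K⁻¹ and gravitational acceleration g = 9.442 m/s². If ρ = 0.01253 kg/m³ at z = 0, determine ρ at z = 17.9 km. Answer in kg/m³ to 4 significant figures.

Scale height: H = RT/g = 3664 × 355.2 / 9.442 = 137840 m.
In an isothermal atmosphere, density decays like pressure: ρ = ρ₀ exp(−z/H).
z/H = 17900/137840 = 0.12986; exp(−0.12986) = 0.87822.
ρ = 0.01253 × 0.87822 = 0.011004 kg/m³.

ρ ≈ 0.01100 kg/m³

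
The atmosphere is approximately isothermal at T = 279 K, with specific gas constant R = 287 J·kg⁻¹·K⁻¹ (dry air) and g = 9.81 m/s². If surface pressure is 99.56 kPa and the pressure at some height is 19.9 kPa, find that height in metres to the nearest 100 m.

Scale height: H = RT/g = 287 × 279 / 9.81 = 8162.4 m.
Invert the barometric formula: z = H ln(P₀/P).
P₀/P = 99.56/19.9 = 5.0030; ln(5.0030) = 1.6100.
z = 8162.4 × 1.6100 = 13141 m.

z ≈ 13100 m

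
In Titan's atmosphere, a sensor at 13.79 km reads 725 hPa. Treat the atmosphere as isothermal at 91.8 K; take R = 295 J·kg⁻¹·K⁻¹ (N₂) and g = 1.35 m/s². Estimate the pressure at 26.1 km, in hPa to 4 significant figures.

P ≈ 392.5 hPa

Scale height: H = RT/g = 295 × 91.8 / 1.35 = 20060 m.
Between two levels, P₂ = P₁ exp(−Δz/H) with Δz = z₂ − z₁.
Δz = 26100 − 13790 = 12310 m; Δz/H = 12310/20060 = 0.61366.
P₂ = 725 × exp(−0.61366) = 725 × 0.54137 = 392.49 hPa.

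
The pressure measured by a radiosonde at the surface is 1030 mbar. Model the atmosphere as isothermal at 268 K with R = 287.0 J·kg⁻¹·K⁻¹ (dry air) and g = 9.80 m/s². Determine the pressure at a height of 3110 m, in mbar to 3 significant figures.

Scale height: H = RT/g = 287.0 × 268 / 9.80 = 7848.6 m.
Barometric formula: P = P₀ exp(−z/H).
z/H = 3110.0/7848.6 = 0.39625; exp(−0.39625) = 0.67284.
P = 1030 × 0.67284 = 693.03 mbar.

P ≈ 693 mbar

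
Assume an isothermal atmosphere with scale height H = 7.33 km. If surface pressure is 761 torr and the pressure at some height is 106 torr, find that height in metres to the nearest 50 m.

z ≈ 14450 m

Invert the barometric formula: z = H ln(P₀/P).
P₀/P = 761/106 = 7.1792; ln(7.1792) = 1.9712.
z = 7330.0 × 1.9712 = 14449 m.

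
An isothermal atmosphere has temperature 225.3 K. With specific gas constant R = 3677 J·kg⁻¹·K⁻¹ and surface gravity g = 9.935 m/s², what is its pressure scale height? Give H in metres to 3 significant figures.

H ≈ 83400 m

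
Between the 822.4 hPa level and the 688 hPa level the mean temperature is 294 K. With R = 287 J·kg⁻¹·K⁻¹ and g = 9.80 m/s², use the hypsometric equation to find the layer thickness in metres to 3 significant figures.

Hypsometric equation: Δz = (R T̄/g) ln(P₁/P₂).
R T̄/g = 287 × 294 / 9.80 = 8610.0 m.
ln(822.4/688) = ln(1.1953) = 0.17840.
Δz = 8610.0 × 0.17840 = 1536.0 m.

Δz ≈ 1540 m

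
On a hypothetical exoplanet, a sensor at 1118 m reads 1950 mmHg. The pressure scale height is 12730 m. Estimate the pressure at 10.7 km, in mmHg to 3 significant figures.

Between two levels, P₂ = P₁ exp(−Δz/H) with Δz = z₂ − z₁.
Δz = 10700 − 1118.0 = 9582.0 m; Δz/H = 9582.0/12730 = 0.75271.
P₂ = 1950 × exp(−0.75271) = 1950 × 0.47109 = 918.63 mmHg.

P ≈ 919 mmHg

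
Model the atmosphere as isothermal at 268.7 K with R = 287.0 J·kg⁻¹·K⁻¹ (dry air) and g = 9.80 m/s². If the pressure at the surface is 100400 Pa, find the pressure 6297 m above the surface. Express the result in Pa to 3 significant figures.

Scale height: H = RT/g = 287.0 × 268.7 / 9.80 = 7869.1 m.
Barometric formula: P = P₀ exp(−z/H).
z/H = 6297.0/7869.1 = 0.80022; exp(−0.80022) = 0.44923.
P = 100400 × 0.44923 = 45103 Pa.

P ≈ 45100 Pa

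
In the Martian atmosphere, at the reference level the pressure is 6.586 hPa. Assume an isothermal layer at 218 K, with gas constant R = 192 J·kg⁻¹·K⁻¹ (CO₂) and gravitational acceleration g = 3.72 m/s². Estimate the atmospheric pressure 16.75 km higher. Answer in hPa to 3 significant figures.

Scale height: H = RT/g = 192 × 218 / 3.72 = 11252 m.
Barometric formula: P = P₀ exp(−z/H).
z/H = 16750/11252 = 1.4886; exp(−1.4886) = 0.22569.
P = 6.586 × 0.22569 = 1.4864 hPa.

P ≈ 1.49 hPa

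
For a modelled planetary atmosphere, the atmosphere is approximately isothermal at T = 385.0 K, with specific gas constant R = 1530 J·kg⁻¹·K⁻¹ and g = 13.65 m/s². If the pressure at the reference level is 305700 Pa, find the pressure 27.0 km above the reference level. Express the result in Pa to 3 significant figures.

Scale height: H = RT/g = 1530 × 385.0 / 13.65 = 43154 m.
Barometric formula: P = P₀ exp(−z/H).
z/H = 27000/43154 = 0.62567; exp(−0.62567) = 0.53490.
P = 305700 × 0.53490 = 163520 Pa.

P ≈ 164000 Pa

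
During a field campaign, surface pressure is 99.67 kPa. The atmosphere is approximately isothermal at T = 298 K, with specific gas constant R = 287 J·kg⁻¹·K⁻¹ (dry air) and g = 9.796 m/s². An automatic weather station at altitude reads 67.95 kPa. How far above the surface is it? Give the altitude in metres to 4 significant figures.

Scale height: H = RT/g = 287 × 298 / 9.796 = 8730.7 m.
Invert the barometric formula: z = H ln(P₀/P).
P₀/P = 99.67/67.95 = 1.4668; ln(1.4668) = 0.38308.
z = 8730.7 × 0.38308 = 3344.6 m.

z ≈ 3345 m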